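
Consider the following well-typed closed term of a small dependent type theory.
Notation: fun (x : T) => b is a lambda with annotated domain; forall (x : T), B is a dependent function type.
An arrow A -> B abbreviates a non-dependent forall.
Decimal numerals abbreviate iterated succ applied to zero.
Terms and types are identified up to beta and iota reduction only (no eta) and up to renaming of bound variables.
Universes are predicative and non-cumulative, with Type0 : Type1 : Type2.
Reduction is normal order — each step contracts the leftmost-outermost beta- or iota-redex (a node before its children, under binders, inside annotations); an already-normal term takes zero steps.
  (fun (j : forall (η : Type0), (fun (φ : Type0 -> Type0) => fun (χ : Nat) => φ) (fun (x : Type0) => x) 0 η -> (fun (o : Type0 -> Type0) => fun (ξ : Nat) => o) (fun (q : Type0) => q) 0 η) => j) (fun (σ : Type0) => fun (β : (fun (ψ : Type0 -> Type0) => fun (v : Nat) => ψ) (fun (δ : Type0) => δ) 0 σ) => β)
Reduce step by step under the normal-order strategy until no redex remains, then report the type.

reduction (normal order):
  (fun (j : forall (η : Type0), (fun (φ : Type0 -> Type0) => fun (χ : Nat) => φ) (fun (x : Type0) => x) 0 η -> (fun (o : Type0 -> Type0) => fun (ξ : Nat) => o) (fun (q : Type0) => q) 0 η) => j) (fun (σ : Type0) => fun (β : (fun (ψ : Type0 -> Type0) => fun (v : Nat) => ψ) (fun (δ : Type0) => δ) 0 σ) => β)
  ~> fun (j : Type0) => fun (η : (fun (φ : Type0 -> Type0) => fun (χ : Nat) => φ) (fun (x : Type0) => x) 0 j) => η
  ~> fun (j : Type0) => fun (η : (fun (φ : Nat) => fun (χ : Type0) => χ) 0 j) => η
  ~> fun (j : Type0) => fun (η : (fun (φ : Type0) => φ) j) => η
  ~> fun (j : Type0) => fun (η : j) => η
the term's type:
  forall (j : Type0), j -> j


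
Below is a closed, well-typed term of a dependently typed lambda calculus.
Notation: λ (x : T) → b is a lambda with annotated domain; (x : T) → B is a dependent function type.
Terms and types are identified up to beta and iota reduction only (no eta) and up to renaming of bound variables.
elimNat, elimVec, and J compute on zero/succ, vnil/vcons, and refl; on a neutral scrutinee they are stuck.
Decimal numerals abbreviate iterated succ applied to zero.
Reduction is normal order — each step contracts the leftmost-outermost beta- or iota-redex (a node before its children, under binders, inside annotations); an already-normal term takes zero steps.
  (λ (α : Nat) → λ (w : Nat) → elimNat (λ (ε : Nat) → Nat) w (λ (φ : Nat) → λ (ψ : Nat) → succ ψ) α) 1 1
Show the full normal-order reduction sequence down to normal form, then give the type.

reduction (normal order):
  (λ (α : Nat) → λ (w : Nat) → elimNat (λ (ε : Nat) → Nat) w (λ (φ : Nat) → λ (ψ : Nat) → succ ψ) α) 1 1
  ~> (λ (α : Nat) → elimNat (λ (w : Nat) → Nat) α (λ (ε : Nat) → λ (φ : Nat) → succ φ) 1) 1
  ~> elimNat (λ (α : Nat) → Nat) 1 (λ (w : Nat) → λ (ε : Nat) → succ ε) 1
  ~> (λ (α : Nat) → λ (w : Nat) → succ w) 0 (elimNat (λ (ε : Nat) → Nat) 1 (λ (φ : Nat) → λ (ψ : Nat) → succ ψ) 0)
  ~> (λ (α : Nat) → succ α) (elimNat (λ (w : Nat) → Nat) 1 (λ (ε : Nat) → λ (φ : Nat) → succ φ) 0)
  ~> succ (elimNat (λ (α : Nat) → Nat) 1 (λ (w : Nat) → λ (ε : Nat) → succ ε) 0)
  ~> 2
inferred type:
  Nat


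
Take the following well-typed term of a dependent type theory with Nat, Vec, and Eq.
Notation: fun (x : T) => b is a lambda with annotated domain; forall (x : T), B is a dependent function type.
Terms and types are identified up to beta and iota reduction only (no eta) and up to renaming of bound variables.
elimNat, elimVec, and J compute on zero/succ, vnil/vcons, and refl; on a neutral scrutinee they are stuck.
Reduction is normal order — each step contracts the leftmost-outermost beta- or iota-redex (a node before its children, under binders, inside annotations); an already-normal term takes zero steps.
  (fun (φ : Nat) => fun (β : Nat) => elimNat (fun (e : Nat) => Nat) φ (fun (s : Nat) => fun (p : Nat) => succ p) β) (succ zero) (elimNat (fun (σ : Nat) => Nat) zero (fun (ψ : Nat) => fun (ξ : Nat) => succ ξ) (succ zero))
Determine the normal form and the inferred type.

normal form:
  succ (succ zero)
type:
  Nat


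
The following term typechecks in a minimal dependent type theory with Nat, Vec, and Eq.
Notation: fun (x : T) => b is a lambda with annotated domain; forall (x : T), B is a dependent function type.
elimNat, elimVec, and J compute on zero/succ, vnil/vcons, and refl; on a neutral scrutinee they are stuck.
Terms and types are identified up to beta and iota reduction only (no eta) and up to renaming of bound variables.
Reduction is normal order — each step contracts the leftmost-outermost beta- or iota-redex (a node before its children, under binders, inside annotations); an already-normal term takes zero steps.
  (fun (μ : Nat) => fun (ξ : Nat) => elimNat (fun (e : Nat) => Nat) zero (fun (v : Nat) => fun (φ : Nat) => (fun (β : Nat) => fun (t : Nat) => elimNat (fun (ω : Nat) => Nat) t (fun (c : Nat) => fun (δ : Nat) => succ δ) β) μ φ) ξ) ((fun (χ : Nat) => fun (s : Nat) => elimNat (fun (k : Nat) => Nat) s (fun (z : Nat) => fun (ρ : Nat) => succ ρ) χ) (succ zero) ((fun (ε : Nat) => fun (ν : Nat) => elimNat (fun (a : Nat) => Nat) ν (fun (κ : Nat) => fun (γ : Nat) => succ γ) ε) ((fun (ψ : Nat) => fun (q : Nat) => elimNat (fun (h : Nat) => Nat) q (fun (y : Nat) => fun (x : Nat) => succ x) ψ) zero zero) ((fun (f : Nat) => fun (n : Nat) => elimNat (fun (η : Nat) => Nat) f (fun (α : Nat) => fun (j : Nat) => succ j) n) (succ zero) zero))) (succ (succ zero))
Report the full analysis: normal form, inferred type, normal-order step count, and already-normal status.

normal form:
  succ (succ (succ (succ zero)))
the term's type:
  Nat
normal-order step count: 57
term was already normal: no
first redex: a beta-redex


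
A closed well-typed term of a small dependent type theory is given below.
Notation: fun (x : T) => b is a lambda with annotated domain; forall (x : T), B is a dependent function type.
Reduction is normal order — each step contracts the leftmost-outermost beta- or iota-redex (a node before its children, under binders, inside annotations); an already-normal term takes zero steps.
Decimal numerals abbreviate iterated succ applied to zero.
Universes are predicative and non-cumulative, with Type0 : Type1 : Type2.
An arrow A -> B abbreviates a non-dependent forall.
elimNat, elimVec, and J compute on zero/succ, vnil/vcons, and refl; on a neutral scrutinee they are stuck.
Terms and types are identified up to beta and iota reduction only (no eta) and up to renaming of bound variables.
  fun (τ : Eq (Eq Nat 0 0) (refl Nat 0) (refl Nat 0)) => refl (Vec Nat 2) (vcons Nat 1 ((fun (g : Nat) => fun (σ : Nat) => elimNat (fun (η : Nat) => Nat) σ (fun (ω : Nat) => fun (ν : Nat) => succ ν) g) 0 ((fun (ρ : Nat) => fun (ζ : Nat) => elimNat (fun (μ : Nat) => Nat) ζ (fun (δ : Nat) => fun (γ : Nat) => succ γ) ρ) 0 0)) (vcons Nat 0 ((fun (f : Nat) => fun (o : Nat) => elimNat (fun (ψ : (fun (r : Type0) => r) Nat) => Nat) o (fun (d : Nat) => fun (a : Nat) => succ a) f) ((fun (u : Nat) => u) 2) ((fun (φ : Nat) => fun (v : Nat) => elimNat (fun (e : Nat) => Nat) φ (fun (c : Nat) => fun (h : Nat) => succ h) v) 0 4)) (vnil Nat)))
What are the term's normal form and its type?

resulting normal form:
  fun (τ : Eq (Eq Nat 0 0) (refl Nat 0) (refl Nat 0)) => refl (Vec Nat 2) (vcons Nat 1 0 (vcons Nat 0 6 (vnil Nat)))
inferred type:
  Eq (Eq Nat 0 0) (refl Nat 0) (refl Nat 0) -> Eq (Vec Nat 2) (vcons Nat 1 0 (vcons Nat 0 6 (vnil Nat))) (vcons Nat 1 0 (vcons Nat 0 6 (vnil Nat)))


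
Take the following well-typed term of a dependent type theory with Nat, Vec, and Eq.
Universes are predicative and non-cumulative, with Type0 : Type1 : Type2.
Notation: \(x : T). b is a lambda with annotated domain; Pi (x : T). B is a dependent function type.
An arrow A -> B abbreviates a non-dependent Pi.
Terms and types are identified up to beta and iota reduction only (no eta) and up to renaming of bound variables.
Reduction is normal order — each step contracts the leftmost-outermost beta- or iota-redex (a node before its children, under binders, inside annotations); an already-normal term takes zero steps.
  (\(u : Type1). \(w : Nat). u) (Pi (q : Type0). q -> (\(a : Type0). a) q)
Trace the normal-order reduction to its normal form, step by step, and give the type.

normal-order reduction sequence:
  (\(u : Type1). \(w : Nat). u) (Pi (q : Type0). q -> (\(a : Type0). a) q)
  ~> \(u : Nat). Pi (w : Type0). w -> (\(q : Type0). q) w
  ~> \(u : Nat). Pi (w : Type0). w -> w
type:
  Nat -> Type1


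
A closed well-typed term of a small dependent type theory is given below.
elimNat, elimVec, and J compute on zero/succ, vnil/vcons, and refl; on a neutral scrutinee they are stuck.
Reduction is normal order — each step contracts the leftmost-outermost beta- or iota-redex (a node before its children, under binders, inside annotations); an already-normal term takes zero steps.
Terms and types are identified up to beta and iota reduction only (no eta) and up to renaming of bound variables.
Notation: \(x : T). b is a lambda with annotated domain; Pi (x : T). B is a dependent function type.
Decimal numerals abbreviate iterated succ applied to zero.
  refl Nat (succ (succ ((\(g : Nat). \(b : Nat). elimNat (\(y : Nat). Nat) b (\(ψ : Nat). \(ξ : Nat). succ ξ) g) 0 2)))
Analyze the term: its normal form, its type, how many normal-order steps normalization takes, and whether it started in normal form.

resulting normal form:
  refl Nat 4
type:
  Eq Nat 4 4
steps to reach normal form (normal order): 3
already normal: no
first redex: a beta-redex


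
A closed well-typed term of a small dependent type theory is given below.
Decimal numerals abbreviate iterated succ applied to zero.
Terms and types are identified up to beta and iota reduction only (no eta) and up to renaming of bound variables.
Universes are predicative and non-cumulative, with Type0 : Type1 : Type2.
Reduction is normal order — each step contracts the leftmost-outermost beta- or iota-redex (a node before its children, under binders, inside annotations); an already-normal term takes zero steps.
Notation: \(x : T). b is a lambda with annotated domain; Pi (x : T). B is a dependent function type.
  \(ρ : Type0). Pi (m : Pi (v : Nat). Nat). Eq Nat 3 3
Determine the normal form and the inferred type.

reduced normal form:
  \(ρ : Type0). Pi (m : Pi (v : Nat). Nat). Eq Nat 3 3
inferred type:
  Pi (ρ : Type0). Type0


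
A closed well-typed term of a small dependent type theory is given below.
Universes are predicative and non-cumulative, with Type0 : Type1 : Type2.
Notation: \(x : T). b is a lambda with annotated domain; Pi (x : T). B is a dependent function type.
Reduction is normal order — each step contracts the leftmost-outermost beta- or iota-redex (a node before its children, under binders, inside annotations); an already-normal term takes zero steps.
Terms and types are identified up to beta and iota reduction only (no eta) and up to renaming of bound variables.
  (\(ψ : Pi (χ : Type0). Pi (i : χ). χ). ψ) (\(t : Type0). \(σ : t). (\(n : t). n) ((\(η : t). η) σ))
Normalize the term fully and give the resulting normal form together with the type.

reduced normal form:
  \(ψ : Type0). \(χ : ψ). χ
inferred type:
  Pi (ψ : Type0). Pi (χ : ψ). ψ
observation: the term reaches its normal form after 3 normal-order steps.


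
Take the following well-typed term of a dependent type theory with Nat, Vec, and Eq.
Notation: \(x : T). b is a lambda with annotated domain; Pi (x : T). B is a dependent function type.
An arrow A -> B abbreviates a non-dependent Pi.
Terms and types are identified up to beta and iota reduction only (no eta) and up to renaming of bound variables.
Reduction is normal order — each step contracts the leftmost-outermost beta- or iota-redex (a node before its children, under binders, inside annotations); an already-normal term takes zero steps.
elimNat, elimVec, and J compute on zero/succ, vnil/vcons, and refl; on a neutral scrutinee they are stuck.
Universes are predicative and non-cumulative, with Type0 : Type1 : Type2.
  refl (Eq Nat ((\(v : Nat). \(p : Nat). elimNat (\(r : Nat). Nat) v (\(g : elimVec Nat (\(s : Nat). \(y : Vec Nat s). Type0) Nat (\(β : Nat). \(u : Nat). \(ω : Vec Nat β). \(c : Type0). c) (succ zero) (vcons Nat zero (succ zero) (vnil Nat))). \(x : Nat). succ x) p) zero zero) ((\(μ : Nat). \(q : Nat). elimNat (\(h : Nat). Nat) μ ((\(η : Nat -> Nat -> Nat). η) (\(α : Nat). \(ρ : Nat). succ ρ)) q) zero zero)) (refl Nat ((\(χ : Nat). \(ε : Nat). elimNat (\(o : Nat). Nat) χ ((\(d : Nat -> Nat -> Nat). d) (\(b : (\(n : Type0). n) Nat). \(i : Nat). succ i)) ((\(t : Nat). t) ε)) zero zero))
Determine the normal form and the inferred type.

resulting normal form:
  refl (Eq Nat zero zero) (refl Nat zero)
the term's type:
  Eq (Eq Nat zero zero) (refl Nat zero) (refl Nat zero)
observation: contracting a beta-redex first, the term normalizes in 12 steps.


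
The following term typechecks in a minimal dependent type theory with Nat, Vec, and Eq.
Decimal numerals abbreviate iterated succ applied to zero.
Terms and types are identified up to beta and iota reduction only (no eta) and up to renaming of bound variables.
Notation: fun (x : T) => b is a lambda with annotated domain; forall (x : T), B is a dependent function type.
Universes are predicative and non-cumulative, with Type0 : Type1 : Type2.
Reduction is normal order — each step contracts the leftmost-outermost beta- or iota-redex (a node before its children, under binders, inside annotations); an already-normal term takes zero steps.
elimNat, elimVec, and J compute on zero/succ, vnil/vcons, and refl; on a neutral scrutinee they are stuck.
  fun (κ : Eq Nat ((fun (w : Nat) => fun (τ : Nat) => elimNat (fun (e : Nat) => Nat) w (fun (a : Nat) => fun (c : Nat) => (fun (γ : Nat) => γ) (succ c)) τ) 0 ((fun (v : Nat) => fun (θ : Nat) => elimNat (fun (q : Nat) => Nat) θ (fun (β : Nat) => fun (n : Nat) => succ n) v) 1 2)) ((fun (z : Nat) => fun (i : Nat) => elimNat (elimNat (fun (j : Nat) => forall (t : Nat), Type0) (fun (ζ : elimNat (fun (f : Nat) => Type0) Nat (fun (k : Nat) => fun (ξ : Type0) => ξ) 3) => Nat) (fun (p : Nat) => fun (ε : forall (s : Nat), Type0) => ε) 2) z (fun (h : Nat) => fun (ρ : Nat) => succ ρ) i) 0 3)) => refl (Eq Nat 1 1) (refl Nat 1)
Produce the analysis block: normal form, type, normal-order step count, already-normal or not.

resulting normal form:
  fun (κ : Eq Nat 3 3) => refl (Eq Nat 1 1) (refl Nat 1)
type:
  forall (κ : Eq Nat 3 3), Eq (Eq Nat 1 1) (refl Nat 1) (refl Nat 1)
normal-order step count: 31
started in normal form: no
first contracted redex: a beta-redex


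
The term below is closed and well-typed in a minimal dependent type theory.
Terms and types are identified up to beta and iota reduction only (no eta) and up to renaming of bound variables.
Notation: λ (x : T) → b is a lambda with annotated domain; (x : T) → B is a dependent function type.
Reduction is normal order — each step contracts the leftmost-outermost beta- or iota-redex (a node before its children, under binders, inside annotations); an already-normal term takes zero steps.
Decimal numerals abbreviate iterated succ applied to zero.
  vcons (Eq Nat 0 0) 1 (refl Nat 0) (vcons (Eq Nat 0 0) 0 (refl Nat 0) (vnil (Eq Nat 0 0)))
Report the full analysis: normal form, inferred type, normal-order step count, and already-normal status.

reduced normal form:
  vcons (Eq Nat 0 0) 1 (refl Nat 0) (vcons (Eq Nat 0 0) 0 (refl Nat 0) (vnil (Eq Nat 0 0)))
the term's type:
  Vec (Eq Nat 0 0) 2
normal-order step count: 0
term was already normal: yes


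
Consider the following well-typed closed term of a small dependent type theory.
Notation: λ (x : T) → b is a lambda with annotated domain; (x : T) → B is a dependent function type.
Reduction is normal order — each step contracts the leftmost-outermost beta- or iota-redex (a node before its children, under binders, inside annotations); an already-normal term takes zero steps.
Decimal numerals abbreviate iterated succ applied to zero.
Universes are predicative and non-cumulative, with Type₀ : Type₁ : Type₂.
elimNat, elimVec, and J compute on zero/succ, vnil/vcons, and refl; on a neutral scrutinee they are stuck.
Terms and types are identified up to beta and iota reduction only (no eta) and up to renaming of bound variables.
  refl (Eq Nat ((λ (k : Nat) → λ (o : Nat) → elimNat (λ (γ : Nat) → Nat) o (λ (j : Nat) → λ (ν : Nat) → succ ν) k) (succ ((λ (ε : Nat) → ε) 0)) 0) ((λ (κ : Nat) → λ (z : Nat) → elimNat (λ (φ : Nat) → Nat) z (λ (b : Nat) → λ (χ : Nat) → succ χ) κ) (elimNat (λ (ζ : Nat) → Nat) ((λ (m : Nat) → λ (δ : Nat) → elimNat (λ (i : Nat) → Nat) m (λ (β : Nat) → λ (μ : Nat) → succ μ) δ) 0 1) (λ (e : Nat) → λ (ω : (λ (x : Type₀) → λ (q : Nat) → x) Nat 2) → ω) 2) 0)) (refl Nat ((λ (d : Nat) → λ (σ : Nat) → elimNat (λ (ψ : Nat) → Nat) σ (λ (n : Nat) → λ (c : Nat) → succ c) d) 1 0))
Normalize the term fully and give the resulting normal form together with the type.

reduced normal form:
  refl (Eq Nat 1 1) (refl Nat 1)
the term's type:
  Eq (Eq Nat 1 1) (refl Nat 1) (refl Nat 1)
observation: normalization takes exactly 32 steps under the normal-order strategy.


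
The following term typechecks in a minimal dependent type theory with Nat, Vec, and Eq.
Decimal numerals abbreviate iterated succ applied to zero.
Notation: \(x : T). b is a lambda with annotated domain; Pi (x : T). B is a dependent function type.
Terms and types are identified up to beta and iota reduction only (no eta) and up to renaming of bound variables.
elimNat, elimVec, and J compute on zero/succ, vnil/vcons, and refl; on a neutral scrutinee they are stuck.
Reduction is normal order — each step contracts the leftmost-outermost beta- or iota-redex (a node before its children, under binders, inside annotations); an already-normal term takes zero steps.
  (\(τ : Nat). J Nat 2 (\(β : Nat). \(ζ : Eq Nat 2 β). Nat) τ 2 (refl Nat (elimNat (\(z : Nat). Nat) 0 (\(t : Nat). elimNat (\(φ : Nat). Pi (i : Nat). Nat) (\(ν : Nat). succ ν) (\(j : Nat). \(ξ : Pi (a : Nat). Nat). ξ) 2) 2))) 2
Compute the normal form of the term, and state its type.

reduced normal form:
  2
type:
  Nat


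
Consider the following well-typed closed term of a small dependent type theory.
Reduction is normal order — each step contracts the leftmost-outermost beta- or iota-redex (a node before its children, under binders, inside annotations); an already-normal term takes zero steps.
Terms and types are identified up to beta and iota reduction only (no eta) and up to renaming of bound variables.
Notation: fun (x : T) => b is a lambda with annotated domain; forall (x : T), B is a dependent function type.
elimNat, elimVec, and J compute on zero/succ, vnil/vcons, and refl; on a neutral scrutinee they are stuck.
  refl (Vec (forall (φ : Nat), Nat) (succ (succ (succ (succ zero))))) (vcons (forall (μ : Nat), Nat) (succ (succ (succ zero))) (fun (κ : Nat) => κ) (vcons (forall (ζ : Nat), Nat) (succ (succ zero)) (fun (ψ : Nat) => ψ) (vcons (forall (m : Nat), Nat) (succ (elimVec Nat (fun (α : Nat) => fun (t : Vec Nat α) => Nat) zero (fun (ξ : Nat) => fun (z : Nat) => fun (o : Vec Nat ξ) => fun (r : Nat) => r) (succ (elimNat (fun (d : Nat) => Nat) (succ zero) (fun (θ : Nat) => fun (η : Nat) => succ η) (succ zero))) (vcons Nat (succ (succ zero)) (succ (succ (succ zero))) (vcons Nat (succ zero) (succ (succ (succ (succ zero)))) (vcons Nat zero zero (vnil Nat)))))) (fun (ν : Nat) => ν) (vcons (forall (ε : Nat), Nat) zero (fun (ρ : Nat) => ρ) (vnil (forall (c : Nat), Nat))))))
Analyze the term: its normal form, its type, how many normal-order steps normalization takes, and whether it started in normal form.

reduced normal form:
  refl (Vec (forall (φ : Nat), Nat) (succ (succ (succ (succ zero))))) (vcons (forall (μ : Nat), Nat) (succ (succ (succ zero))) (fun (κ : Nat) => κ) (vcons (forall (ζ : Nat), Nat) (succ (succ zero)) (fun (ψ : Nat) => ψ) (vcons (forall (m : Nat), Nat) (succ zero) (fun (α : Nat) => α) (vcons (forall (t : Nat), Nat) zero (fun (ξ : Nat) => ξ) (vnil (forall (z : Nat), Nat))))))
type:
  Eq (Vec (forall (φ : Nat), Nat) (succ (succ (succ (succ zero))))) (vcons (forall (μ : Nat), Nat) (succ (succ (succ zero))) (fun (κ : Nat) => κ) (vcons (forall (ζ : Nat), Nat) (succ (succ zero)) (fun (ψ : Nat) => ψ) (vcons (forall (m : Nat), Nat) (succ zero) (fun (α : Nat) => α) (vcons (forall (t : Nat), Nat) zero (fun (ξ : Nat) => ξ) (vnil (forall (z : Nat), Nat)))))) (vcons (forall (o : Nat), Nat) (succ (succ (succ zero))) (fun (r : Nat) => r) (vcons (forall (d : Nat), Nat) (succ (succ zero)) (fun (θ : Nat) => θ) (vcons (forall (η : Nat), Nat) (succ zero) (fun (ν : Nat) => ν) (vcons (forall (ε : Nat), Nat) zero (fun (ρ : Nat) => ρ) (vnil (forall (c : Nat), Nat))))))
steps to reach normal form (normal order): 16
term was already normal: no
first contracted redex: an elimVec iota-redex


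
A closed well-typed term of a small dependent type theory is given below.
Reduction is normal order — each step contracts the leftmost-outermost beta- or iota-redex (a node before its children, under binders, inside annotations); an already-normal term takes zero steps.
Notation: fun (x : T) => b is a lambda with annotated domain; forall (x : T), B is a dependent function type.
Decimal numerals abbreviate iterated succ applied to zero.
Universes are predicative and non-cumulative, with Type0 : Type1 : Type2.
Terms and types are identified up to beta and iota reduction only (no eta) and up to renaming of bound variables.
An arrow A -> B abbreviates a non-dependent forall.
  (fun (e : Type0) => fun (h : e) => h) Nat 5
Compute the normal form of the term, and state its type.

normal form:
  5
type:
  Nat


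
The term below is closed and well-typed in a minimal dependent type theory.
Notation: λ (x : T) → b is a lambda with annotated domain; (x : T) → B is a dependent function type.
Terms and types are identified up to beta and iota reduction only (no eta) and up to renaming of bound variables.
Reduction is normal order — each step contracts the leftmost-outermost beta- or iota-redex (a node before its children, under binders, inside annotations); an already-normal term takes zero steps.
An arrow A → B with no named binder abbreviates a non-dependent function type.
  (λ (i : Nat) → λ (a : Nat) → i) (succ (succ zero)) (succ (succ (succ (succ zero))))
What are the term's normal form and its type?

normal form:
  succ (succ zero)
inferred type:
  Nat
observation: 2 normal-order steps separate the term from its normal form.


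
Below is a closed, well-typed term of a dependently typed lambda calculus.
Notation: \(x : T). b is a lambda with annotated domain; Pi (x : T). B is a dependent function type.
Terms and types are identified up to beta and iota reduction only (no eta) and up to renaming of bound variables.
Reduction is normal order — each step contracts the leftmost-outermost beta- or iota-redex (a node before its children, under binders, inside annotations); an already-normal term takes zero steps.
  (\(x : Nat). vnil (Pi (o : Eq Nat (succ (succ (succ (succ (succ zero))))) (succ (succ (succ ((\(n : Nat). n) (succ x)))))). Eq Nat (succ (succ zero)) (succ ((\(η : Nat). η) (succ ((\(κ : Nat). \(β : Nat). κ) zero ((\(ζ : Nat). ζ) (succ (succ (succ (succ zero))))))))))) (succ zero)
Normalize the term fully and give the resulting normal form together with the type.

resulting normal form:
  vnil (Pi (x : Eq Nat (succ (succ (succ (succ (succ zero))))) (succ (succ (succ (succ (succ zero)))))). Eq Nat (succ (succ zero)) (succ (succ zero)))
the term's type:
  Vec (Pi (x : Eq Nat (succ (succ (succ (succ (succ zero))))) (succ (succ (succ (succ (succ zero)))))). Eq Nat (succ (succ zero)) (succ (succ zero))) zero


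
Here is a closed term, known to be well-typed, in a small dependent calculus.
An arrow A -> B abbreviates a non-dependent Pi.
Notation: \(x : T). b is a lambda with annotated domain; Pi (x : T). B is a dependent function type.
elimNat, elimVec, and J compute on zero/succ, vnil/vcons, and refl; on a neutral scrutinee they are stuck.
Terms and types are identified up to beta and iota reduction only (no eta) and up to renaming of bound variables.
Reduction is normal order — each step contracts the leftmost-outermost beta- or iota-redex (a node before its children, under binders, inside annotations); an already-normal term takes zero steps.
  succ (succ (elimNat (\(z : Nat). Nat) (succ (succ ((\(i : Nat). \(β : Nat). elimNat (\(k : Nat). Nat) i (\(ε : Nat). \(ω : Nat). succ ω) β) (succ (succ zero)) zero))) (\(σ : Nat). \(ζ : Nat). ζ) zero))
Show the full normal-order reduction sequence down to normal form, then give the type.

reduction (normal order):
  succ (succ (elimNat (\(z : Nat). Nat) (succ (succ ((\(i : Nat). \(β : Nat). elimNat (\(k : Nat). Nat) i (\(ε : Nat). \(ω : Nat). succ ω) β) (succ (succ zero)) zero))) (\(σ : Nat). \(ζ : Nat). ζ) zero))
  ~> succ (succ (succ (succ ((\(z : Nat). \(i : Nat). elimNat (\(β : Nat). Nat) z (\(k : Nat). \(ε : Nat). succ ε) i) (succ (succ zero)) zero))))
  ~> succ (succ (succ (succ ((\(z : Nat). elimNat (\(i : Nat). Nat) (succ (succ zero)) (\(β : Nat). \(k : Nat). succ k) z) zero))))
  ~> succ (succ (succ (succ (elimNat (\(z : Nat). Nat) (succ (succ zero)) (\(i : Nat). \(β : Nat). succ β) zero))))
  ~> succ (succ (succ (succ (succ (succ zero)))))
type:
  Nat


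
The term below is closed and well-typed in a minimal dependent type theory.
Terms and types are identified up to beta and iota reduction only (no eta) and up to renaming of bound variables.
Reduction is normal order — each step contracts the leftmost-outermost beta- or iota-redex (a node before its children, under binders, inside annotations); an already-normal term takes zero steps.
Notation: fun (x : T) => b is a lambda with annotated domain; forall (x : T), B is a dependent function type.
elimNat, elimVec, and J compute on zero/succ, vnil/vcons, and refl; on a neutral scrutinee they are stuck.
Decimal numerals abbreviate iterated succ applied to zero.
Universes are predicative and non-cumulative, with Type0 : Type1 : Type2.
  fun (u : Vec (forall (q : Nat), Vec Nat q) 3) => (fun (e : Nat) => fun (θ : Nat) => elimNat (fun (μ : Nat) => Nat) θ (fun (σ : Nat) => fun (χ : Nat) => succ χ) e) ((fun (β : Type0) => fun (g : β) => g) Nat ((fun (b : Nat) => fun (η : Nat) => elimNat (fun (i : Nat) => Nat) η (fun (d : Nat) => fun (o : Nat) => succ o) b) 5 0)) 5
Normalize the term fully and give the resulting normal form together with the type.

normal form:
  fun (u : Vec (forall (q : Nat), Vec Nat q) 3) => 10
type:
  forall (u : Vec (forall (q : Nat), Vec Nat q) 3), Nat


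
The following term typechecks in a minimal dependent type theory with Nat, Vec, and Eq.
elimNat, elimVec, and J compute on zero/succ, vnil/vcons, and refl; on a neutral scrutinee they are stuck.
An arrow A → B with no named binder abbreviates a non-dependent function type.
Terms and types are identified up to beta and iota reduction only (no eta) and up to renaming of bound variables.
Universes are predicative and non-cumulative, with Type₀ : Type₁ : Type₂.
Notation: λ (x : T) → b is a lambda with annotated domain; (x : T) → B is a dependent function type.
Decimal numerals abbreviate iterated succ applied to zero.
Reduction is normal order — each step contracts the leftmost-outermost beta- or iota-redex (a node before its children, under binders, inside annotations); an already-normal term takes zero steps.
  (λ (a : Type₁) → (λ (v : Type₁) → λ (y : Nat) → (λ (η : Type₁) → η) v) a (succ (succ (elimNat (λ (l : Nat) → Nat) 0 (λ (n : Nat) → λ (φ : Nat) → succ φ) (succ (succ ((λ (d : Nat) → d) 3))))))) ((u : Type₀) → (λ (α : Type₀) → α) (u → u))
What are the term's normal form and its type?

reduced normal form:
  (a : Type₀) → a → a
the term's type:
  Type₁
observation: the term reaches its normal form after 5 normal-order steps.


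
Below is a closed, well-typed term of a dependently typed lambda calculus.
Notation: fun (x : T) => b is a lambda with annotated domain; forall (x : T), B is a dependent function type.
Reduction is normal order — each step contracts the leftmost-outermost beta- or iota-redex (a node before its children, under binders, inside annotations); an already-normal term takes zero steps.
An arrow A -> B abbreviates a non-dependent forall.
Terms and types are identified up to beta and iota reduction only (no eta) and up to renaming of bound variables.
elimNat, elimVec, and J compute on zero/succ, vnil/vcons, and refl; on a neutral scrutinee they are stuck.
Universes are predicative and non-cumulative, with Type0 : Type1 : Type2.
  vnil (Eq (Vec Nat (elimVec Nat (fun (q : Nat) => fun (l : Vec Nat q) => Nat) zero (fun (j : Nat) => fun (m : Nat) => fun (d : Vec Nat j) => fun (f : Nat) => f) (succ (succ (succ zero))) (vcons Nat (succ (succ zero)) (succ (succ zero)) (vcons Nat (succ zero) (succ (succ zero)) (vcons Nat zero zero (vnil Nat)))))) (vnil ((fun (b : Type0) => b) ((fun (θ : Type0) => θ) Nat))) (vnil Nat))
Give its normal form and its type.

normal form:
  vnil (Eq (Vec Nat zero) (vnil Nat) (vnil Nat))
type:
  Vec (Eq (Vec Nat zero) (vnil Nat) (vnil Nat)) zero


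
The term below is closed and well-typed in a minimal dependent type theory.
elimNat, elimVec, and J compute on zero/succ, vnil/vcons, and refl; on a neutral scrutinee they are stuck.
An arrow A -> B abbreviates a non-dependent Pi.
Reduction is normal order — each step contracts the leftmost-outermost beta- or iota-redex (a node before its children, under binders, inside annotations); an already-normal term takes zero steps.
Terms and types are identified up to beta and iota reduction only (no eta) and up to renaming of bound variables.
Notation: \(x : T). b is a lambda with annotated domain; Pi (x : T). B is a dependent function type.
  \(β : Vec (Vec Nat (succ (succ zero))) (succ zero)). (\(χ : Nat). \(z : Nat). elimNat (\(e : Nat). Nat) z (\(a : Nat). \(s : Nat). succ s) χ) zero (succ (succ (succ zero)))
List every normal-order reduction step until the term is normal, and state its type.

normal-order reduction:
  \(β : Vec (Vec Nat (succ (succ zero))) (succ zero)). (\(χ : Nat). \(z : Nat). elimNat (\(e : Nat). Nat) z (\(a : Nat). \(s : Nat). succ s) χ) zero (succ (succ (succ zero)))
  ~> \(β : Vec (Vec Nat (succ (succ zero))) (succ zero)). (\(χ : Nat). elimNat (\(z : Nat). Nat) χ (\(e : Nat). \(a : Nat). succ a) zero) (succ (succ (succ zero)))
  ~> \(β : Vec (Vec Nat (succ (succ zero))) (succ zero)). elimNat (\(χ : Nat). Nat) (succ (succ (succ zero))) (\(z : Nat). \(e : Nat). succ e) zero
  ~> \(β : Vec (Vec Nat (succ (succ zero))) (succ zero)). succ (succ (succ zero))
inferred type:
  Vec (Vec Nat (succ (succ zero))) (succ zero) -> Nat


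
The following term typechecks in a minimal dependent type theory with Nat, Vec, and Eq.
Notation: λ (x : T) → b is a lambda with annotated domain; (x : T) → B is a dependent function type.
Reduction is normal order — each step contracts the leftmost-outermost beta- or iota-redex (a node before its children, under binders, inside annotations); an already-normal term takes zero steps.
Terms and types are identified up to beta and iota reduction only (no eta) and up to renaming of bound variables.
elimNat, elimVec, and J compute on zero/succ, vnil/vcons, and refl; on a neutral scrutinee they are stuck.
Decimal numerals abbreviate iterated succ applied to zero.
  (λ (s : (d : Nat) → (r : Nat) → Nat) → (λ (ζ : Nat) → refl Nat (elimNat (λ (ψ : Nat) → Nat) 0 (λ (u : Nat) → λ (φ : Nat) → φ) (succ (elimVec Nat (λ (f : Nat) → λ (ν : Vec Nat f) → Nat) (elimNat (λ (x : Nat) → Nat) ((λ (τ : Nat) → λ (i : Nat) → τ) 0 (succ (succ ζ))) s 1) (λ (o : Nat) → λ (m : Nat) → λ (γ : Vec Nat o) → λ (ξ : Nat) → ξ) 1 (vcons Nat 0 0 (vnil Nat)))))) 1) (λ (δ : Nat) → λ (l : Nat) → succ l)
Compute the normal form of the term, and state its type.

resulting normal form:
  refl Nat 0
inferred type:
  Eq Nat 0 0
observation: the term reaches its normal form after 21 normal-order steps.


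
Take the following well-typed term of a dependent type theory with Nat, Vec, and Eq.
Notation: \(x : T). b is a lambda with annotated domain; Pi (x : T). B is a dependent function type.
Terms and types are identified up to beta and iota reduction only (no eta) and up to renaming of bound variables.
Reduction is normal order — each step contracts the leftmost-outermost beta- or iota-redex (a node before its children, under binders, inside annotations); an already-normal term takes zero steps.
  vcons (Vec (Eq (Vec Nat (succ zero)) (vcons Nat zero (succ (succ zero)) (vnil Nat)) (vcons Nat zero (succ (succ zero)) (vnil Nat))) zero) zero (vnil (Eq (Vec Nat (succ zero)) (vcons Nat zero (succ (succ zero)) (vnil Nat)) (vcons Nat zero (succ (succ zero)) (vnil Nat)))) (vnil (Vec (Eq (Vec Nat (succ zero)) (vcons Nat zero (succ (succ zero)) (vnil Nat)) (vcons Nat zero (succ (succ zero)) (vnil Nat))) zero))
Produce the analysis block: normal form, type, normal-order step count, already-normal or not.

resulting normal form:
  vcons (Vec (Eq (Vec Nat (succ zero)) (vcons Nat zero (succ (succ zero)) (vnil Nat)) (vcons Nat zero (succ (succ zero)) (vnil Nat))) zero) zero (vnil (Eq (Vec Nat (succ zero)) (vcons Nat zero (succ (succ zero)) (vnil Nat)) (vcons Nat zero (succ (succ zero)) (vnil Nat)))) (vnil (Vec (Eq (Vec Nat (succ zero)) (vcons Nat zero (succ (succ zero)) (vnil Nat)) (vcons Nat zero (succ (succ zero)) (vnil Nat))) zero))
inferred type:
  Vec (Vec (Eq (Vec Nat (succ zero)) (vcons Nat zero (succ (succ zero)) (vnil Nat)) (vcons Nat zero (succ (succ zero)) (vnil Nat))) zero) (succ zero)
normal-order step count: 0
started in normal form: yes


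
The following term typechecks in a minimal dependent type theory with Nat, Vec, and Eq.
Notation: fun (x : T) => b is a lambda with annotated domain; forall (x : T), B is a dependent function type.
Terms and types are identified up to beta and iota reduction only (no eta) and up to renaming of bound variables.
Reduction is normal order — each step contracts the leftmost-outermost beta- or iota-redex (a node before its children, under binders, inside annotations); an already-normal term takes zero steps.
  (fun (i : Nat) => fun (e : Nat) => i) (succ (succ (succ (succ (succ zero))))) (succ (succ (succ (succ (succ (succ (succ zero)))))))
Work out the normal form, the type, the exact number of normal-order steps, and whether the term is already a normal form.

resulting normal form:
  succ (succ (succ (succ (succ zero))))
the term's type:
  Nat
reduction steps (normal order): 2
term was already normal: no
first redex: a beta-redex


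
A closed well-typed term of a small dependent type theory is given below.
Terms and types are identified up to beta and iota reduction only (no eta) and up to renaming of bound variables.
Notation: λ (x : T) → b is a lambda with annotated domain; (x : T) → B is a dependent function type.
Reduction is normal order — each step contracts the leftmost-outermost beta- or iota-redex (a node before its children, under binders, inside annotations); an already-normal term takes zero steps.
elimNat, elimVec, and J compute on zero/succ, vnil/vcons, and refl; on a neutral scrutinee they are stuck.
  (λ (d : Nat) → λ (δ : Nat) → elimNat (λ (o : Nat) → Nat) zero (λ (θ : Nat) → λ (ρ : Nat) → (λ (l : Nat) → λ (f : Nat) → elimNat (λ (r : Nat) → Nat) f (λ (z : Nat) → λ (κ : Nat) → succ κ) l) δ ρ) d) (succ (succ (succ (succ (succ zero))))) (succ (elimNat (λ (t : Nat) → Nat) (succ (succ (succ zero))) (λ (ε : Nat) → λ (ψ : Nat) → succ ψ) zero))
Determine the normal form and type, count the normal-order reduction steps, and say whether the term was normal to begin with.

reduced normal form:
  succ (succ (succ (succ (succ (succ (succ (succ (succ (succ (succ (succ (succ (succ (succ (succ (succ (succ (succ (succ zero)))))))))))))))))))
inferred type:
  Nat
reduction steps (normal order): 98
started in normal form: no
first contracted redex: a beta-redex


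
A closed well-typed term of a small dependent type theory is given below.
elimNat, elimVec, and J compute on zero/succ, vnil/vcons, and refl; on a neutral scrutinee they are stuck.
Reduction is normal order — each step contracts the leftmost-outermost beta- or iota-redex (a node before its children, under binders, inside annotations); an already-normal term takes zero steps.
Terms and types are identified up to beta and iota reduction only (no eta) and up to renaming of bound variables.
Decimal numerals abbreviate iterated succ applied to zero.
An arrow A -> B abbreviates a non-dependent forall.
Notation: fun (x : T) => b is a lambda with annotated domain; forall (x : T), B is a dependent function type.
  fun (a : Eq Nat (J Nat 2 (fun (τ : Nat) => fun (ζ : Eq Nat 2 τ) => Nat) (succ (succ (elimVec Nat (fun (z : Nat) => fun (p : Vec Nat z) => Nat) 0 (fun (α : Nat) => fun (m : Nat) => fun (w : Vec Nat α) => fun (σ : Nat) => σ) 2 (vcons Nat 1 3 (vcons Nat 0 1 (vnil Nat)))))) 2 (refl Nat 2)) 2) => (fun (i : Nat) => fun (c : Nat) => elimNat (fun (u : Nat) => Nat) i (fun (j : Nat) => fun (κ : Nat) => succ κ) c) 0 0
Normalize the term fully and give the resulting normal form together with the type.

reduced normal form:
  fun (a : Eq Nat 2 2) => 0
type:
  Eq Nat 2 2 -> Nat
observation: the leftmost-outermost redex is a J iota-redex, and normalization takes 15 steps.


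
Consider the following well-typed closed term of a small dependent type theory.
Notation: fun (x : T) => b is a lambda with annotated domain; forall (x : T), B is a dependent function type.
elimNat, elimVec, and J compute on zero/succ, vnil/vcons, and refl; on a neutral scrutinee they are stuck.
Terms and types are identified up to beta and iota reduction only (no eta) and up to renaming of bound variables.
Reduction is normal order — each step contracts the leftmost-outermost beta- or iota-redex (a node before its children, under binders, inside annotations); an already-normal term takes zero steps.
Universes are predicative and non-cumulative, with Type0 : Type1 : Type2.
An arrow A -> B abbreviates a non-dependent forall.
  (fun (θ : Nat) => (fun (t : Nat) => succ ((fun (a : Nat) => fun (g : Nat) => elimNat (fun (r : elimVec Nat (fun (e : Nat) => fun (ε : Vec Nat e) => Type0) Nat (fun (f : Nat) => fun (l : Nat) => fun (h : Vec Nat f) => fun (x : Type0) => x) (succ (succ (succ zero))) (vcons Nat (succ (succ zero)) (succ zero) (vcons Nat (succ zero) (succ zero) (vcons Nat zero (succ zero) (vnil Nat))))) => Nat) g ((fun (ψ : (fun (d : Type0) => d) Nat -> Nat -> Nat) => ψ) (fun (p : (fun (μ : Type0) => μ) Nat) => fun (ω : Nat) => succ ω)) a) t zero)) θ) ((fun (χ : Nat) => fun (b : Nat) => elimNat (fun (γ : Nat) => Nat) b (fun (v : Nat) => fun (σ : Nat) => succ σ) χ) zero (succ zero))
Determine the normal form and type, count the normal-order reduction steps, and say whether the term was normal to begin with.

normal form:
  succ (succ zero)
the term's type:
  Nat
reduction steps (normal order): 29
term was already normal: no
first redex: a beta-redex


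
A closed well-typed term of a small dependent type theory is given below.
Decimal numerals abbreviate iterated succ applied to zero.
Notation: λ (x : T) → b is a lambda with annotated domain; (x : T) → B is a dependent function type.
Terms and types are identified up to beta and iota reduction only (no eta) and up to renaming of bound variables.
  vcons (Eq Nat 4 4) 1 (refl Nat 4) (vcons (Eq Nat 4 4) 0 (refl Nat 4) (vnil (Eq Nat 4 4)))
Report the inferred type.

inferred type:
  Vec (Eq Nat 4 4) 2


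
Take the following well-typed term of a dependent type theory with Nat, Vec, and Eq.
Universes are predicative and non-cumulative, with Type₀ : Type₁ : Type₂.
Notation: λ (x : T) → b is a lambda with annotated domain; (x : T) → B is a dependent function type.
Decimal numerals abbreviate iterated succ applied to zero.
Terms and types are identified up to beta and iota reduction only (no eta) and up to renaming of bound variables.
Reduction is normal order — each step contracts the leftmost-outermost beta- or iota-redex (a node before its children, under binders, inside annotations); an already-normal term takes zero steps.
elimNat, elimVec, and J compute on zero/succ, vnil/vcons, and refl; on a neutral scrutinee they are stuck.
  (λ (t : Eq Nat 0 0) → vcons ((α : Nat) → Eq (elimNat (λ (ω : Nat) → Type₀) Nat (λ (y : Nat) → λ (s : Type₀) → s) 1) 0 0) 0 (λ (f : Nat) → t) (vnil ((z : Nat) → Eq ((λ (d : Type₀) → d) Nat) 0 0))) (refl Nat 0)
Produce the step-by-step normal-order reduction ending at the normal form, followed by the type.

reduction (normal order):
  (λ (t : Eq Nat 0 0) → vcons ((α : Nat) → Eq (elimNat (λ (ω : Nat) → Type₀) Nat (λ (y : Nat) → λ (s : Type₀) → s) 1) 0 0) 0 (λ (f : Nat) → t) (vnil ((z : Nat) → Eq ((λ (d : Type₀) → d) Nat) 0 0))) (refl Nat 0)
  ~> vcons ((t : Nat) → Eq (elimNat (λ (α : Nat) → Type₀) Nat (λ (ω : Nat) → λ (y : Type₀) → y) 1) 0 0) 0 (λ (s : Nat) → refl Nat 0) (vnil ((f : Nat) → Eq ((λ (z : Type₀) → z) Nat) 0 0))
  ~> vcons ((t : Nat) → Eq ((λ (α : Nat) → λ (ω : Type₀) → ω) 0 (elimNat (λ (y : Nat) → Type₀) Nat (λ (s : Nat) → λ (f : Type₀) → f) 0)) 0 0) 0 (λ (z : Nat) → refl Nat 0) (vnil ((d : Nat) → Eq ((λ (p : Type₀) → p) Nat) 0 0))
  ~> vcons ((t : Nat) → Eq ((λ (α : Type₀) → α) (elimNat (λ (ω : Nat) → Type₀) Nat (λ (y : Nat) → λ (s : Type₀) → s) 0)) 0 0) 0 (λ (f : Nat) → refl Nat 0) (vnil ((z : Nat) → Eq ((λ (d : Type₀) → d) Nat) 0 0))
  ~> vcons ((t : Nat) → Eq (elimNat (λ (α : Nat) → Type₀) Nat (λ (ω : Nat) → λ (y : Type₀) → y) 0) 0 0) 0 (λ (s : Nat) → refl Nat 0) (vnil ((f : Nat) → Eq ((λ (z : Type₀) → z) Nat) 0 0))
  ~> vcons ((t : Nat) → Eq Nat 0 0) 0 (λ (α : Nat) → refl Nat 0) (vnil ((ω : Nat) → Eq ((λ (y : Type₀) → y) Nat) 0 0))
  ~> vcons ((t : Nat) → Eq Nat 0 0) 0 (λ (α : Nat) → refl Nat 0) (vnil ((ω : Nat) → Eq Nat 0 0))
type:
  Vec ((t : Nat) → Eq Nat 0 0) 1
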